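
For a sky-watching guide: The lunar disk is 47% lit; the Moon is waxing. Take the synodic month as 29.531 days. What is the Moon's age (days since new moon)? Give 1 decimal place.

7.1 days

From f = (1 − cos θ)/2: cos θ = 1 − 2×0.47 = 0.060; arccos → 86.6°.
Before full moon the principal value applies: θ = 86.6°.
At 360°/29.531 d per day, 86.6° corresponds to 7.10 days.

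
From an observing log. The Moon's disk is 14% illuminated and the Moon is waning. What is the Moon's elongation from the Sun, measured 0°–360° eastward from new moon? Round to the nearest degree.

Invert f = (1 − cos θ)/2 to get cos θ = 1 − 2(0.14) = 0.720, hence θ₀ = arccos 0.720 = 43.9°.
A waning Moon lies in 180°–360°, so θ = 360° − 43.9° = 316.1°.

316°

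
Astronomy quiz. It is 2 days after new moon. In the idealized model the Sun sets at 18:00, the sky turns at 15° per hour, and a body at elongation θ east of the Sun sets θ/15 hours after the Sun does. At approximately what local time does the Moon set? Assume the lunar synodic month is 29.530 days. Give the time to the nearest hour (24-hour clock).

20:00

Phase angle: θ = 360°·(2 d)/(29.530 d) = 24.4°.
At 15° of sky rotation per hour, 24.4° corresponds to a 1.63 h lag.
18:00 + 1.63 h ≈ 19:38 → 20:00 to the nearest hour.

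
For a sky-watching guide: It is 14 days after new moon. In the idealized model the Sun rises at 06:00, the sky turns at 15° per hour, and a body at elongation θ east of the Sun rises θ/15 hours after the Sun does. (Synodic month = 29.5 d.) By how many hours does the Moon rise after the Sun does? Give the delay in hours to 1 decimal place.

11.4 h

Elongation θ = 360° × 14/29.5 ≈ 170.8°.
The Moon trails the Sun by θ/15 = 170.8/15 ≈ 11.39 hours.
So the Moon rises 11.39 h after the Sun.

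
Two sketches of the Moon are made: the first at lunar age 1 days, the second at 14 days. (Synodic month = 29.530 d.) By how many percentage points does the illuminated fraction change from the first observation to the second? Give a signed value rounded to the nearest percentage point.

+98 pp

θ₁ = 360° × 1/29.530 = 12.2°, f₁ = (1 − cos θ₁)/2 = 0.011.
θ₂ = 360° × 14/29.530 = 170.7°, f₂ = (1 − cos θ₂)/2 = 0.993.
Change = f₂ − f₁ = +0.982 → +98 percentage points.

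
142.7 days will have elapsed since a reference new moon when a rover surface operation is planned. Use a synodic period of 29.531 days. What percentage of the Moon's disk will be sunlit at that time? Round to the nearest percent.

25%

Reduce mod P: 142.7 − 4×29.531 = 24.58 d into the current lunation.
The Moon has covered 24.58/29.531 of its cycle, so θ ≈ 360° × 24.58/29.531 = 299.6°.
Illuminated fraction = (1 − cos 299.6°)/2 = (1 − 0.494)/2 ≈ 0.253, so 25%.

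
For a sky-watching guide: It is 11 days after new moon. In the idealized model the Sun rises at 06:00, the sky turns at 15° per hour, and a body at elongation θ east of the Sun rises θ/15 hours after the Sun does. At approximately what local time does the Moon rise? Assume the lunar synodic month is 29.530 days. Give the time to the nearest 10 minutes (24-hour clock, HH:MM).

Phase angle: θ = 360°·(11 d)/(29.530 d) = 134.1°.
The Moon trails the Sun by θ/15 = 134.1/15 ≈ 8.94 hours.
06:00 + 8.940 h ≈ 14:56 → 15:00 to the nearest ten minutes.

15:00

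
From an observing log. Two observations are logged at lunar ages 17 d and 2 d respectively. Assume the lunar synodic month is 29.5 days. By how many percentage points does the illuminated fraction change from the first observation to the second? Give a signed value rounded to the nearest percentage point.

θ₁ = 360° × 17/29.5 = 207.5°, f₁ = (1 − cos θ₁)/2 = 0.944.
θ₂ = 360° × 2/29.5 = 24.4°, f₂ = (1 − cos θ₂)/2 = 0.045.
Change = f₂ − f₁ = -0.899 → -90 percentage points.

-90 pp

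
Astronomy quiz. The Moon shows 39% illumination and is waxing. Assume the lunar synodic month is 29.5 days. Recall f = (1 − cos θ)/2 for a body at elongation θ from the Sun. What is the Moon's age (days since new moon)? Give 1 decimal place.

6.3 days

From f = (1 − cos θ)/2: cos θ = 1 − 2×0.39 = 0.220; arccos → 77.3°.
Before full moon the principal value applies: θ = 77.3°.
That fraction of the synodic month is 77.3/360 × 29.5 d ≈ 6.33 d.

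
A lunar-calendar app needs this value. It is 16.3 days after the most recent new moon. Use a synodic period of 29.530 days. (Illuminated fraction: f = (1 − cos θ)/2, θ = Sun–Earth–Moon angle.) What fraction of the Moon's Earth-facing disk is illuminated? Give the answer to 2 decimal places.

0.97

The Moon has covered 16.3/29.530 of its cycle, so θ ≈ 360° × 16.3/29.530 = 198.7°.
cos 198.7° = (-0.947), so f = (1 − (-0.947))/2 = 0.974.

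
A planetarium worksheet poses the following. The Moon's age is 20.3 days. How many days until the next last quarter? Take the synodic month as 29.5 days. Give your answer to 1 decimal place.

1.8 days

Last quarter occurs at elongation 270°, i.e. at age 29.5 × 270/360 = 22.125 d.
That is 22.125 − 20.3 = 1.825 days ahead.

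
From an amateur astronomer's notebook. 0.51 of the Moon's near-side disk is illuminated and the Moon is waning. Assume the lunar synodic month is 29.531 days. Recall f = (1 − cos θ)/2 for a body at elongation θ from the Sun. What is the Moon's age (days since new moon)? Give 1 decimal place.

Invert f = (1 − cos θ)/2 to get cos θ = 1 − 2(0.51) = -0.020, hence θ₀ = arccos -0.020 = 91.1°.
A waning Moon lies in 180°–360°, so θ = 360° − 91.1° = 268.9°.
Age = 29.531 × 268.9°/360° ≈ 22.05 days.

22.1 days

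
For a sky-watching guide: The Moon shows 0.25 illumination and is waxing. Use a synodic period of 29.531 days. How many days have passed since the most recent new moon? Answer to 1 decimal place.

4.9 days

From f = (1 − cos θ)/2: cos θ = 1 − 2×0.25 = 0.500; arccos → 60.0°.
Before full moon the principal value applies: θ = 60.0°.
Age = 29.531 × 60.0°/360° ≈ 4.92 days.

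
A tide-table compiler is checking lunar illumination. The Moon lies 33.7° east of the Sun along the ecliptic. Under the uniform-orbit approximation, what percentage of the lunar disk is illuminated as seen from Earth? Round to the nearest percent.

8%

cos 33.7° = 0.832, so f = (1 − 0.832)/2 = 0.084, i.e. 8%.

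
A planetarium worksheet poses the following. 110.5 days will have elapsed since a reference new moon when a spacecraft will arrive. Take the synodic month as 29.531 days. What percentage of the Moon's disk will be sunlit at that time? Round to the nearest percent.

53%

Reduce mod P: 110.5 − 3×29.531 = 21.91 d into the current lunation.
The Moon has covered 21.91/29.531 of its cycle, so θ ≈ 360° × 21.91/29.531 = 267.1°.
With cos θ = (-0.051), the lit fraction is (1 − (-0.051))/2 ≈ 0.526, so 53%.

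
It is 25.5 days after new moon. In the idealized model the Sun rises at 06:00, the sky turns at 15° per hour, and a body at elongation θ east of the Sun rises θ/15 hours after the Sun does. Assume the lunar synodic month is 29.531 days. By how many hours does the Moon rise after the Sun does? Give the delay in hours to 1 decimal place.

20.7 h

Elongation θ = 360° × 25.5/29.531 ≈ 310.9°.
Delay after the Sun = 310.9° / (15°/h) ≈ 20.72 h.
So the Moon rises 20.72 h after the Sun.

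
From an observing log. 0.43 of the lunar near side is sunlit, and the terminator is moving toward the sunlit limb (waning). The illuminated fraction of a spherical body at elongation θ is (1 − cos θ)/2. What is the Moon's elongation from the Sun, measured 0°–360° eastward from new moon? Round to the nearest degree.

From f = (1 − cos θ)/2: cos θ = 1 − 2×0.43 = 0.140; arccos → 82.0°.
Waning ⇒ past full, so θ = 360° − 82.0° = 278.0°.

278°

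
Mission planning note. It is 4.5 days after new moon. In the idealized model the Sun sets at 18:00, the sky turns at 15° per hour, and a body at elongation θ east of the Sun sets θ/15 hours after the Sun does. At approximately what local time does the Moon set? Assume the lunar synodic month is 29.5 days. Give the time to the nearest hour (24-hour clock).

Elongation θ = 360° × 4.5/29.5 ≈ 54.9°.
At 15° of sky rotation per hour, 54.9° corresponds to a 3.66 h lag.
18:00 + 3.66 h ≈ 21:40 → 22:00 to the nearest hour.

22:00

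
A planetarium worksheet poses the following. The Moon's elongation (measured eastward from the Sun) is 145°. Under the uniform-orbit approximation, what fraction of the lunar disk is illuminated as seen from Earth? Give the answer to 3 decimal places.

f = (1 − cos 145°)/2 = (1 − (-0.819))/2 ≈ 0.910.

0.910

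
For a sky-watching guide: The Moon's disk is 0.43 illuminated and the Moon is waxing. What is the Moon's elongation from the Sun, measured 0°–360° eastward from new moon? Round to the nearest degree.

82°

cos θ = 1 − 2f = 0.140, giving a principal value of 82.0°.
Waxing ⇒ before full, so θ = 82.0°.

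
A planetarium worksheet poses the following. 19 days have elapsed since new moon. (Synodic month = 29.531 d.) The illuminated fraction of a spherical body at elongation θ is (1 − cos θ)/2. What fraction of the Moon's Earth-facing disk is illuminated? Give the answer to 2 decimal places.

Phase angle: θ = 360°·(19 d)/(29.531 d) = 231.6°.
cos 231.6° = (-0.621), so f = (1 − (-0.621))/2 = 0.810.

0.81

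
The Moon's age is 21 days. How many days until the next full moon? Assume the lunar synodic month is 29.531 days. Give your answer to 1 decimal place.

23.3 days

Full moon occurs at elongation 180°, i.e. at age 29.531 × 180/360 = 14.765 d.
Already past this cycle's full moon; the next is at 14.765 + 29.531 = 44.296 d, so 44.296 − 21 = 23.296 days.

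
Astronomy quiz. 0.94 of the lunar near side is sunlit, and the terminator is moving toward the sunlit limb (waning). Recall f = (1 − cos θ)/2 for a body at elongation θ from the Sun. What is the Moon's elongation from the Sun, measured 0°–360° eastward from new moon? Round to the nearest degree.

Invert f = (1 − cos θ)/2 to get cos θ = 1 − 2(0.94) = -0.880, hence θ₀ = arccos -0.880 = 151.6°.
A waning Moon lies in 180°–360°, so θ = 360° − 151.6° = 208.4°.

208°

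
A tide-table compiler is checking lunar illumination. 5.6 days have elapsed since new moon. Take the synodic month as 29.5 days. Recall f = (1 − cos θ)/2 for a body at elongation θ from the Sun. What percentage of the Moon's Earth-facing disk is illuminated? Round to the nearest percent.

32%

Phase angle: θ = 360°·(5.6 d)/(29.5 d) = 68.3°.
Illuminated fraction = (1 − cos 68.3°)/2 = (1 − 0.369)/2 ≈ 0.315, so 32%.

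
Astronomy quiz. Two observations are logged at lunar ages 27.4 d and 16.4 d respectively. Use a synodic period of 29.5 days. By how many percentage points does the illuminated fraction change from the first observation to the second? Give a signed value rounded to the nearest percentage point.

+92 pp

θ₁ = 360° × 27.4/29.5 = 334.4°, f₁ = (1 − cos θ₁)/2 = 0.049.
θ₂ = 360° × 16.4/29.5 = 200.1°, f₂ = (1 − cos θ₂)/2 = 0.969.
Change = f₂ − f₁ = +0.920 → +92 percentage points.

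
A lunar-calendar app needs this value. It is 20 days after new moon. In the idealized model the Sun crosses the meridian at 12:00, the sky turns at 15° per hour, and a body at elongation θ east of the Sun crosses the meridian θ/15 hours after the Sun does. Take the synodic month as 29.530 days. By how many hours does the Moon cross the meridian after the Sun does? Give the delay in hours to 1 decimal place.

16.3 h

Phase angle: θ = 360°·(20 d)/(29.530 d) = 243.8°.
At 15° of sky rotation per hour, 243.8° corresponds to a 16.25 h lag.
So the Moon crosses the meridian 16.25 h after the Sun.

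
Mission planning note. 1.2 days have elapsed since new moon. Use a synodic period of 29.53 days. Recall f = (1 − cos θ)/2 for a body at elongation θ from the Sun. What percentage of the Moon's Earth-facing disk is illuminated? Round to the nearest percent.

Elongation θ = 360° × 1.2/29.53 ≈ 14.6°.
Illuminated fraction = (1 − cos 14.6°)/2 = (1 − 0.968)/2 ≈ 0.016, so 2%.

2%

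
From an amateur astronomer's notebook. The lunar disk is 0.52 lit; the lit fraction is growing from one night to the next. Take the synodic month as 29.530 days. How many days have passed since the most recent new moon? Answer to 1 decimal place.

7.6 days

Invert f = (1 − cos θ)/2 to get cos θ = 1 − 2(0.52) = -0.040, hence θ₀ = arccos -0.040 = 92.3°.
Waxing ⇒ before full, so θ = 92.3°.
Age = 29.530 × 92.3°/360° ≈ 7.57 days.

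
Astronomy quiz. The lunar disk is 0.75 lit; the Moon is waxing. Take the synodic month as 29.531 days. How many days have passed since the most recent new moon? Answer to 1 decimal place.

cos θ = 1 − 2f = -0.500, giving a principal value of 120.0°.
Waxing ⇒ before full, so θ = 120.0°.
Age = 29.531 × 120.0°/360° ≈ 9.84 days.

9.8 days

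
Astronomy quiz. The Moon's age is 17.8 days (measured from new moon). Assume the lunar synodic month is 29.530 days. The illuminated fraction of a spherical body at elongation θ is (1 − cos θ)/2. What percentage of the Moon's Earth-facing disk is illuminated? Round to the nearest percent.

The Moon has covered 17.8/29.530 of its cycle, so θ ≈ 360° × 17.8/29.530 = 217.0°.
With cos θ = (-0.799), the lit fraction is (1 − (-0.799))/2 ≈ 0.899, so 90%.

90%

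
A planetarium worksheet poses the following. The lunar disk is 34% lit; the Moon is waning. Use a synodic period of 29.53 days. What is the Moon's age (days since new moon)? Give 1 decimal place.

23.7 days

Invert f = (1 − cos θ)/2 to get cos θ = 1 − 2(0.34) = 0.320, hence θ₀ = arccos 0.320 = 71.3°.
Waning ⇒ past full, so θ = 360° − 71.3° = 288.7°.
That fraction of the synodic month is 288.7/360 × 29.53 d ≈ 23.68 d.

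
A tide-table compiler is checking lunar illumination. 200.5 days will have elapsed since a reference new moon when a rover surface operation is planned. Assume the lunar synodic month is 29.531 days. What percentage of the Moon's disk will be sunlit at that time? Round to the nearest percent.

38%

200.5/29.531 = 6.789 lunations, so 6 complete cycles and 23.31 d into the next.
Elongation θ = 360° × 23.31/29.531 ≈ 284.2°.
cos 284.2° = 0.245, so f = (1 − 0.245)/2 = 0.377, so 38%.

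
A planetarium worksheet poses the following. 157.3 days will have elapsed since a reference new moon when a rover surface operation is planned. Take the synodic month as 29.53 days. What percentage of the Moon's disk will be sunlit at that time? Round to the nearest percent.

73%

157.3 d spans 5 complete synodic months (5 × 29.53 = 147.65 d) plus 9.65 d.
Phase angle: θ = 360°·(9.65 d)/(29.53 d) = 117.6°.
With cos θ = (-0.464), the lit fraction is (1 − (-0.464))/2 ≈ 0.732, so 73%.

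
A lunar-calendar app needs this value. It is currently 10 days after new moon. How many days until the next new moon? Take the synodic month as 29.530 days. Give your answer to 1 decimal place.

19.5 days

One full lunation from the last new moon is 29.530 d; remaining = 29.530 − 10 = 19.530 d.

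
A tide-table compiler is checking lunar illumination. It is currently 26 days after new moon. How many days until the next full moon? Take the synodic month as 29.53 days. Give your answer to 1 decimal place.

18.3 days

Full moon occurs at elongation 180°, i.e. at age 29.53 × 180/360 = 14.765 d.
This lunation's full moon (14.765 d) has passed, so add one period: 44.295 − 26 = 18.295 days.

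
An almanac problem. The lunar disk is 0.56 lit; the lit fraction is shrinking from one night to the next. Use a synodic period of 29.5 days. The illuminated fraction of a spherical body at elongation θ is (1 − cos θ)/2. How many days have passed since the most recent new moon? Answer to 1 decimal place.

21.6 days

Invert f = (1 − cos θ)/2 to get cos θ = 1 − 2(0.56) = -0.120, hence θ₀ = arccos -0.120 = 96.9°.
A waning Moon lies in 180°–360°, so θ = 360° − 96.9° = 263.1°.
At 360°/29.5 d per day, 263.1° corresponds to 21.56 days.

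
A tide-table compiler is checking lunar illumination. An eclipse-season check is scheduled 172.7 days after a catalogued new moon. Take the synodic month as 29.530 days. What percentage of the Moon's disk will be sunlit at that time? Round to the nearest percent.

21%

172.7/29.530 = 5.848 lunations, so 5 complete cycles and 25.05 d into the next.
Elongation θ = 360° × 25.05/29.530 ≈ 305.4°.
With cos θ = 0.579, the lit fraction is (1 − 0.579)/2 ≈ 0.210, so 21%.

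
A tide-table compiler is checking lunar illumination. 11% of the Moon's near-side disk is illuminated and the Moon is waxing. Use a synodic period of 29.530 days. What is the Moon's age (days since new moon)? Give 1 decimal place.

cos θ = 1 − 2f = 0.780, giving a principal value of 38.7°.
The Moon is waxing (0°–180°), so θ = 38.7° directly.
Age = 29.530 × 38.7°/360° ≈ 3.18 days.

3.2 days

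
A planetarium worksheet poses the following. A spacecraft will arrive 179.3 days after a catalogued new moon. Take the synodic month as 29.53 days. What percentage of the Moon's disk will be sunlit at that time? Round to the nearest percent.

5%

179.3/29.53 = 6.072 lunations, so 6 complete cycles and 2.12 d into the next.
Elongation θ = 360° × 2.12/29.53 ≈ 25.8°.
With cos θ = 0.900, the lit fraction is (1 − 0.900)/2 ≈ 0.050, so 5%.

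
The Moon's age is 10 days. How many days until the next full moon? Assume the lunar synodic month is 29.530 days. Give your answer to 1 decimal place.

Full moon is 0.5 of the way through the cycle: age 0.5 × 29.530 = 14.765 d.
That is 14.765 − 10 = 4.765 days ahead.

4.8 days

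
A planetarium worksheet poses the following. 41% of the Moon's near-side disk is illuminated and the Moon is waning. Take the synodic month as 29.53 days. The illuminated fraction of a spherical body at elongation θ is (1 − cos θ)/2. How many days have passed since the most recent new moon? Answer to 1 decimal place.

From f = (1 − cos θ)/2: cos θ = 1 − 2×0.41 = 0.180; arccos → 79.6°.
Since the Moon is past full (waning), take the reflex angle: θ = 360° − 79.6° = 280.4°.
That fraction of the synodic month is 280.4/360 × 29.53 d ≈ 23.00 d.

23.0 days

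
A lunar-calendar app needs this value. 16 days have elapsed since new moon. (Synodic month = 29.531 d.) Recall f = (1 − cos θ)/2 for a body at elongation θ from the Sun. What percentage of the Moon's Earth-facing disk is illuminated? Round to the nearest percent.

98%

The Moon has covered 16/29.531 of its cycle, so θ ≈ 360° × 16/29.531 = 195.0°.
cos 195.0° = (-0.966), so f = (1 − (-0.966))/2 = 0.983, so 98%.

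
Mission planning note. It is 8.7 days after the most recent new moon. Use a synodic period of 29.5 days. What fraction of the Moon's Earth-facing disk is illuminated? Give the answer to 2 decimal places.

0.64

Phase angle: θ = 360°·(8.7 d)/(29.5 d) = 106.2°.
cos 106.2° = (-0.278), so f = (1 − (-0.278))/2 = 0.639.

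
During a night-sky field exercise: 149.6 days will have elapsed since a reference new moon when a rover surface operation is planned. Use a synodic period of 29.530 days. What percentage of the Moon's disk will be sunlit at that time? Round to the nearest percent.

149.6/29.530 = 5.066 lunations, so 5 complete cycles and 1.95 d into the next.
Elongation θ = 360° × 1.95/29.530 ≈ 23.8°.
Illuminated fraction = (1 − cos 23.8°)/2 = (1 − 0.915)/2 ≈ 0.042, so 4%.

4%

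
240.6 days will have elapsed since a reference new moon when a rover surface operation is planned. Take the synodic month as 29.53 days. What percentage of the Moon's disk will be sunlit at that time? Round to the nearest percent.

240.6 d spans 8 complete synodic months (8 × 29.53 = 236.24 d) plus 4.36 d.
Elongation θ = 360° × 4.36/29.53 ≈ 53.2°.
cos 53.2° = 0.600, so f = (1 − 0.600)/2 = 0.200, so 20%.

20%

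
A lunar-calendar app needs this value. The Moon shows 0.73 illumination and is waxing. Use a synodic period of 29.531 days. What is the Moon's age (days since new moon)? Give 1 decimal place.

9.6 days

From f = (1 − cos θ)/2: cos θ = 1 − 2×0.73 = -0.460; arccos → 117.4°.
Before full moon the principal value applies: θ = 117.4°.
That fraction of the synodic month is 117.4/360 × 29.531 d ≈ 9.63 d.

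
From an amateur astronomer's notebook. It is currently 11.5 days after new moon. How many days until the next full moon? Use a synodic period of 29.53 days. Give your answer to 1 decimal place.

3.3 days

Full moon is 0.5 of the way through the cycle: age 0.5 × 29.53 = 14.765 d.
That is 14.765 − 11.5 = 3.265 days ahead.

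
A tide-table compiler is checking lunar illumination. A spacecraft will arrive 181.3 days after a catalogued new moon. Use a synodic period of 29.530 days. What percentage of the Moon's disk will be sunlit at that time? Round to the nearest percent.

Reduce mod P: 181.3 − 6×29.530 = 4.12 d into the current lunation.
Phase angle: θ = 360°·(4.12 d)/(29.530 d) = 50.2°.
With cos θ = 0.640, the lit fraction is (1 − 0.640)/2 ≈ 0.180, so 18%.

18%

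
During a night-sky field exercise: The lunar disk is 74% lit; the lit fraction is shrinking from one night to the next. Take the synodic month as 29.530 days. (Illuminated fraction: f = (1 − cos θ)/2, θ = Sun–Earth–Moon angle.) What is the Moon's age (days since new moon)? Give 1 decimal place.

Invert f = (1 − cos θ)/2 to get cos θ = 1 − 2(0.74) = -0.480, hence θ₀ = arccos -0.480 = 118.7°.
Since the Moon is past full (waning), take the reflex angle: θ = 360° − 118.7° = 241.3°.
Age = 29.530 × 241.3°/360° ≈ 19.79 days.

19.8 days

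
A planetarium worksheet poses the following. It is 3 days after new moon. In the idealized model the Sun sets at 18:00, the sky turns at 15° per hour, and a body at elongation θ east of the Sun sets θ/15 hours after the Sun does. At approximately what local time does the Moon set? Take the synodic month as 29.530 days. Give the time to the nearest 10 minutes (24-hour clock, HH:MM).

The Moon has covered 3/29.530 of its cycle, so θ ≈ 360° × 3/29.530 = 36.6°.
Delay after the Sun = 36.6° / (15°/h) ≈ 2.44 h.
18:00 + 2.438 h ≈ 20:26 → 20:30 to the nearest ten minutes.

20:30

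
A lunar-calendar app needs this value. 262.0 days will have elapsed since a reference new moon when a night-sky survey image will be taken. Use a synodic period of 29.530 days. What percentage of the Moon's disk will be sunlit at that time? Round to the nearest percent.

262.0/29.530 = 8.872 lunations, so 8 complete cycles and 25.76 d into the next.
The Moon has covered 25.76/29.530 of its cycle, so θ ≈ 360° × 25.76/29.530 = 314.0°.
cos 314.0° = 0.695, so f = (1 − 0.695)/2 = 0.152, so 15%.

15%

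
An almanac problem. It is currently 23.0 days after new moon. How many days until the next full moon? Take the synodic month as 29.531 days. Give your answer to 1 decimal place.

21.3 days

Full moon is 0.5 of the way through the cycle: age 0.5 × 29.531 = 14.765 d.
Already past this cycle's full moon; the next is at 14.765 + 29.531 = 44.296 d, so 44.296 − 23.0 = 21.296 days.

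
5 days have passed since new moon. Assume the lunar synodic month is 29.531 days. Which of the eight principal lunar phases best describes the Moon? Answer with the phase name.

θ ≈ 360° × 5/29.531 = 61°, which falls in the waxing crescent sector.

waxing crescent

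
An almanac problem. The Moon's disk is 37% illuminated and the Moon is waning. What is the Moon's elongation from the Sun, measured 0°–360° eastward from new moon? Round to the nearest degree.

Invert f = (1 − cos θ)/2 to get cos θ = 1 − 2(0.37) = 0.260, hence θ₀ = arccos 0.260 = 74.9°.
Waning ⇒ past full, so θ = 360° − 74.9° = 285.1°.

285°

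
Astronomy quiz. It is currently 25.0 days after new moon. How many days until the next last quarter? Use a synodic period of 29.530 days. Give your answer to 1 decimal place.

Last quarter occurs at elongation 270°, i.e. at age 29.530 × 270/360 = 22.148 d.
This lunation's last quarter (22.148 d) has passed, so add one period: 51.678 − 25.0 = 26.678 days.

26.7 days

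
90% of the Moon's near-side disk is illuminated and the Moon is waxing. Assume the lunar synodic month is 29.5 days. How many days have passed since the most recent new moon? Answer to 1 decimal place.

11.7 days

cos θ = 1 − 2f = -0.800, giving a principal value of 143.1°.
Waxing ⇒ before full, so θ = 143.1°.
At 360°/29.5 d per day, 143.1° corresponds to 11.73 days.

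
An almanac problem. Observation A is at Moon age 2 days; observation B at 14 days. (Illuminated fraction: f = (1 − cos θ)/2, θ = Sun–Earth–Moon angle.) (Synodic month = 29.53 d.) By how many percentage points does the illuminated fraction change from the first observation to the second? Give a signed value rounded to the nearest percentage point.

+95 percentage points

First observation: θ = 360°·2/29.53 = 24.4°, so f = 0.045.
Second observation: θ = 170.7°, f = 0.993.
Δf = 0.993 − 0.045 = +0.949, i.e. +95 pp.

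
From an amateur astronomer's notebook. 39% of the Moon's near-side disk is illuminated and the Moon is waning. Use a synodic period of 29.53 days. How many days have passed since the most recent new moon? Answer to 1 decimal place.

23.2 days

cos θ = 1 − 2f = 0.220, giving a principal value of 77.3°.
Waning ⇒ past full, so θ = 360° − 77.3° = 282.7°.
At 360°/29.53 d per day, 282.7° corresponds to 23.19 days.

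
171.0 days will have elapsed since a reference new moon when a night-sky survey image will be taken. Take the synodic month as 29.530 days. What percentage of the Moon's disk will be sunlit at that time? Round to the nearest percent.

171.0 d spans 5 complete synodic months (5 × 29.530 = 147.65 d) plus 23.35 d.
Elongation θ = 360° × 23.35/29.530 ≈ 284.7°.
With cos θ = 0.253, the lit fraction is (1 − 0.253)/2 ≈ 0.373, so 37%.

37%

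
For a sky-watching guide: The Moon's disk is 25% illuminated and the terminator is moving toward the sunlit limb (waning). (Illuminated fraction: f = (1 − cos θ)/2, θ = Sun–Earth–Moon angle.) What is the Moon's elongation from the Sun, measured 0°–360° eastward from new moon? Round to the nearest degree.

From f = (1 − cos θ)/2: cos θ = 1 − 2×0.25 = 0.500; arccos → 60.0°.
Waning ⇒ past full, so θ = 360° − 60.0° = 300.0°.

300°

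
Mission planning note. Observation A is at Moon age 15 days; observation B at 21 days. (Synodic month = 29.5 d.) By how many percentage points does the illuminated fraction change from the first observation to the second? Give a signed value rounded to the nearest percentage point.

-38 percentage points

First observation: θ = 360°·15/29.5 = 183.1°, so f = 0.999.
Second observation: θ = 256.3°, f = 0.619.
Δf = 0.619 − 0.999 = -0.381, i.e. -38 pp.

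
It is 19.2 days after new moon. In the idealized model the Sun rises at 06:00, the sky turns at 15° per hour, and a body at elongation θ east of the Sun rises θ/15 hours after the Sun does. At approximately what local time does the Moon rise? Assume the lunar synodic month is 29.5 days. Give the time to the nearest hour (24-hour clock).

Elongation θ = 360° × 19.2/29.5 ≈ 234.3°.
Delay after the Sun = 234.3° / (15°/h) ≈ 15.62 h.
06:00 + 15.62 h ≈ 21:37 → 22:00 to the nearest hour.

22:00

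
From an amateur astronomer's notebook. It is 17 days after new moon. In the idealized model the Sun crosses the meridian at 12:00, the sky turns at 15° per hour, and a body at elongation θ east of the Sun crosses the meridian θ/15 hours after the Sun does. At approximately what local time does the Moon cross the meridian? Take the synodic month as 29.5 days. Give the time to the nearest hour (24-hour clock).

Elongation θ = 360° × 17/29.5 ≈ 207.5°.
At 15° of sky rotation per hour, 207.5° corresponds to a 13.83 h lag.
12:00 + 13.83 h ≈ 01:50 → 02:00 to the nearest hour.

02:00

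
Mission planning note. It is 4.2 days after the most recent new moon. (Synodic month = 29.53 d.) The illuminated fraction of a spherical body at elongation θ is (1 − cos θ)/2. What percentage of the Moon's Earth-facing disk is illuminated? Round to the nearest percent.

19%

The Moon has covered 4.2/29.53 of its cycle, so θ ≈ 360° × 4.2/29.53 = 51.2°.
With cos θ = 0.627, the lit fraction is (1 − 0.627)/2 ≈ 0.187, so 19%.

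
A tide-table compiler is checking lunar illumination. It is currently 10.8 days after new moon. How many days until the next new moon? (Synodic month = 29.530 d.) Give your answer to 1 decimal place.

One full lunation from the last new moon is 29.530 d; remaining = 29.530 − 10.8 = 18.730 d.

18.7 days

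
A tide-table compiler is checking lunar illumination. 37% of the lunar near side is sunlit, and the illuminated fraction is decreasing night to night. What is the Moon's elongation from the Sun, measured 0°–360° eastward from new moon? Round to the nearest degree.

285°

From f = (1 − cos θ)/2: cos θ = 1 − 2×0.37 = 0.260; arccos → 74.9°.
Waning ⇒ past full, so θ = 360° − 74.9° = 285.1°.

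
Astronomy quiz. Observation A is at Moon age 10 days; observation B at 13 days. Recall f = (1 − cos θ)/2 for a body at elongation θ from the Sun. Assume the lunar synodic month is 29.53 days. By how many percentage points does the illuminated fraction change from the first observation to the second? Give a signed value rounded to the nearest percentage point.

First observation: θ = 360°·10/29.53 = 121.9°, so f = 0.764.
Second observation: θ = 158.5°, f = 0.965.
Δf = 0.965 − 0.764 = +0.201, i.e. +20 pp.

+20 pp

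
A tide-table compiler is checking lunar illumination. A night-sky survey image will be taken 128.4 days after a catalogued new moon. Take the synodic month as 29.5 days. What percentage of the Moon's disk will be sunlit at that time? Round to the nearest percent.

128.4/29.5 = 4.353 lunations, so 4 complete cycles and 10.40 d into the next.
The Moon has covered 10.40/29.5 of its cycle, so θ ≈ 360° × 10.40/29.5 = 126.9°.
With cos θ = (-0.601), the lit fraction is (1 − (-0.601))/2 ≈ 0.800, so 80%.

80%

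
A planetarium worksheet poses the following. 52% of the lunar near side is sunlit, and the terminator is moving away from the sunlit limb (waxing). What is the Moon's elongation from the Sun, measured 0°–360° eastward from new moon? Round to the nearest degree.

Invert f = (1 − cos θ)/2 to get cos θ = 1 − 2(0.52) = -0.040, hence θ₀ = arccos -0.040 = 92.3°.
Waxing ⇒ before full, so θ = 92.3°.

92°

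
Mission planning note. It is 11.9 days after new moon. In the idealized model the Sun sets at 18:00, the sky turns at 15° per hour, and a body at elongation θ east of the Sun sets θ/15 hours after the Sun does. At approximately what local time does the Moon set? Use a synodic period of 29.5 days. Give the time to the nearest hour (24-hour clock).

04:00

Phase angle: θ = 360°·(11.9 d)/(29.5 d) = 145.2°.
At 15° of sky rotation per hour, 145.2° corresponds to a 9.68 h lag.
18:00 + 9.68 h ≈ 03:41 → 04:00 to the nearest hour.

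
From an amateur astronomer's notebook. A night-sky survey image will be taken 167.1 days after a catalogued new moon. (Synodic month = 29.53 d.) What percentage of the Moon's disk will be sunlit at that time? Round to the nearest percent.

77%

167.1/29.53 = 5.659 lunations, so 5 complete cycles and 19.45 d into the next.
Phase angle: θ = 360°·(19.45 d)/(29.53 d) = 237.1°.
Illuminated fraction = (1 − cos 237.1°)/2 = (1 − (-0.543))/2 ≈ 0.771, so 77%.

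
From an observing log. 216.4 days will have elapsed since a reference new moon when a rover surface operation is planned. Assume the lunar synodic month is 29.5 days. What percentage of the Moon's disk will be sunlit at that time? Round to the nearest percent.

216.4/29.5 = 7.336 lunations, so 7 complete cycles and 9.90 d into the next.
The Moon has covered 9.90/29.5 of its cycle, so θ ≈ 360° × 9.90/29.5 = 120.8°.
cos 120.8° = (-0.512), so f = (1 − (-0.512))/2 = 0.756, so 76%.

76%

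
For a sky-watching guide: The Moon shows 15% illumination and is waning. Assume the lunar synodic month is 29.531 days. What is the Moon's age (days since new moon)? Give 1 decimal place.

cos θ = 1 − 2f = 0.700, giving a principal value of 45.6°.
A waning Moon lies in 180°–360°, so θ = 360° − 45.6° = 314.4°.
At 360°/29.531 d per day, 314.4° corresponds to 25.79 days.

25.8 days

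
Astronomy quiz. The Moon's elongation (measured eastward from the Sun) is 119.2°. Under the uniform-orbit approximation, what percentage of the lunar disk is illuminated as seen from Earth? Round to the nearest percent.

Half-versine of 119.2°: (1 − (-0.488))/2 = 0.744, i.e. 74%.

74%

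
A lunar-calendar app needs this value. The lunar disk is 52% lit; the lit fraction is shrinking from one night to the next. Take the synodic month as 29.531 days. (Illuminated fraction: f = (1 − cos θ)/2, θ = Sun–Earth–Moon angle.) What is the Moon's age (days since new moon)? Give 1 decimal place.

22.0 days

From f = (1 − cos θ)/2: cos θ = 1 − 2×0.52 = -0.040; arccos → 92.3°.
Since the Moon is past full (waning), take the reflex angle: θ = 360° − 92.3° = 267.7°.
Age = 29.531 × 267.7°/360° ≈ 21.96 days.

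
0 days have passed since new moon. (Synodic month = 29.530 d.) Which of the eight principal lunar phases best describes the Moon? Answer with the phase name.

θ ≈ 360° × 0/29.530 = 0°, which falls in the new moon sector.

new moon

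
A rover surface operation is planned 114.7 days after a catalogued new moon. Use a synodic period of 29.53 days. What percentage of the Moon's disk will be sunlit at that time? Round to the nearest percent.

114.7/29.53 = 3.884 lunations, so 3 complete cycles and 26.11 d into the next.
Elongation θ = 360° × 26.11/29.53 ≈ 318.3°.
With cos θ = 0.747, the lit fraction is (1 − 0.747)/2 ≈ 0.127, so 13%.

13%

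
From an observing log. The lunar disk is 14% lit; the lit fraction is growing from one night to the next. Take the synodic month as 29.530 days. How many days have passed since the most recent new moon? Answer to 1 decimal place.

3.6 days

From f = (1 − cos θ)/2: cos θ = 1 − 2×0.14 = 0.720; arccos → 43.9°.
Waxing ⇒ before full, so θ = 43.9°.
That fraction of the synodic month is 43.9/360 × 29.530 d ≈ 3.60 d.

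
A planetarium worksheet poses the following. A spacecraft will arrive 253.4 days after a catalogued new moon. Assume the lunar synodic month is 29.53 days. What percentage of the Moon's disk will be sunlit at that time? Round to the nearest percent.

94%

253.4 d spans 8 complete synodic months (8 × 29.53 = 236.24 d) plus 17.16 d.
Phase angle: θ = 360°·(17.16 d)/(29.53 d) = 209.2°.
Illuminated fraction = (1 − cos 209.2°)/2 = (1 − (-0.873))/2 ≈ 0.936, so 94%.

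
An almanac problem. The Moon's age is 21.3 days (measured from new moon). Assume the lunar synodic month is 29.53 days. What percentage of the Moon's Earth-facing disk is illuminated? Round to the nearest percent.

59%

Elongation θ = 360° × 21.3/29.53 ≈ 259.7°.
cos 259.7° = (-0.179), so f = (1 − (-0.179))/2 = 0.590, so 59%.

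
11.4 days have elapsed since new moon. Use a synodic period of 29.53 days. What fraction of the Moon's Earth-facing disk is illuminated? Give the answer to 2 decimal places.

0.88

The Moon has covered 11.4/29.53 of its cycle, so θ ≈ 360° × 11.4/29.53 = 139.0°.
cos 139.0° = (-0.754), so f = (1 − (-0.754))/2 = 0.877.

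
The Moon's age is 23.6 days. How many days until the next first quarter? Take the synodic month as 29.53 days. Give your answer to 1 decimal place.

First quarter is 0.25 of the way through the cycle: age 0.25 × 29.53 = 7.383 d.
This lunation's first quarter (7.383 d) has passed, so add one period: 36.913 − 23.6 = 13.312 days.

13.3 days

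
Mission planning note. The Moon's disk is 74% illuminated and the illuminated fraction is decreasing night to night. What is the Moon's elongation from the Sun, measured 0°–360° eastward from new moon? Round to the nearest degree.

241°

Invert f = (1 − cos θ)/2 to get cos θ = 1 − 2(0.74) = -0.480, hence θ₀ = arccos -0.480 = 118.7°.
Waning ⇒ past full, so θ = 360° − 118.7° = 241.3°.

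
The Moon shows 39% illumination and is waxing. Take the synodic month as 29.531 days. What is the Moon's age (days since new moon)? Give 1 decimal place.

Invert f = (1 − cos θ)/2 to get cos θ = 1 − 2(0.39) = 0.220, hence θ₀ = arccos 0.220 = 77.3°.
Before full moon the principal value applies: θ = 77.3°.
That fraction of the synodic month is 77.3/360 × 29.531 d ≈ 6.34 d.

6.3 days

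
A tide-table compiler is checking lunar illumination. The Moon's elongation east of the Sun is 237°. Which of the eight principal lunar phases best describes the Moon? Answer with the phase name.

waning gibbous

The waning gibbous sector spans roughly 202°–248°; 237° falls inside it.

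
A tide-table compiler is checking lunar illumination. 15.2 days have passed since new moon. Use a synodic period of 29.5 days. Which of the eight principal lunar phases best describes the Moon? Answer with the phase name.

full moon

θ ≈ 360° × 15.2/29.5 = 185°, which falls in the full moon sector.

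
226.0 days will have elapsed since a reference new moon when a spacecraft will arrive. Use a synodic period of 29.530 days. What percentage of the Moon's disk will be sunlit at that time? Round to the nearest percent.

Reduce mod P: 226.0 − 7×29.530 = 19.29 d into the current lunation.
Phase angle: θ = 360°·(19.29 d)/(29.530 d) = 235.2°.
With cos θ = (-0.571), the lit fraction is (1 − (-0.571))/2 ≈ 0.786, so 79%.

79%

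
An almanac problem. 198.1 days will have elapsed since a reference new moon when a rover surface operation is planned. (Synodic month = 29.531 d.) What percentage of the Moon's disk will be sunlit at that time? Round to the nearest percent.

63%

Reduce mod P: 198.1 − 6×29.531 = 20.91 d into the current lunation.
Phase angle: θ = 360°·(20.91 d)/(29.531 d) = 255.0°.
With cos θ = (-0.260), the lit fraction is (1 − (-0.260))/2 ≈ 0.630, so 63%.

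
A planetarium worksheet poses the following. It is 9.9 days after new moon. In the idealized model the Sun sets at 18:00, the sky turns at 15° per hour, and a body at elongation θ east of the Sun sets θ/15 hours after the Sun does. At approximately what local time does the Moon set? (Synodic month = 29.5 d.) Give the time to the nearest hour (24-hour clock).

02:00

Phase angle: θ = 360°·(9.9 d)/(29.5 d) = 120.8°.
The Moon trails the Sun by θ/15 = 120.8/15 ≈ 8.05 hours.
18:00 + 8.05 h ≈ 02:03 → 02:00 to the nearest hour.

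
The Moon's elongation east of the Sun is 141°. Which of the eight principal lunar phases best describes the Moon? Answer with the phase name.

waxing gibbous

141° lies in the waxing gibbous sector of the 8-phase cycle.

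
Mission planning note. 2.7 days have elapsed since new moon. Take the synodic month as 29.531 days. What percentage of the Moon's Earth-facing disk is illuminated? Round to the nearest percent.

The Moon has covered 2.7/29.531 of its cycle, so θ ≈ 360° × 2.7/29.531 = 32.9°.
Illuminated fraction = (1 − cos 32.9°)/2 = (1 − 0.839)/2 ≈ 0.080, so 8%.

8%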